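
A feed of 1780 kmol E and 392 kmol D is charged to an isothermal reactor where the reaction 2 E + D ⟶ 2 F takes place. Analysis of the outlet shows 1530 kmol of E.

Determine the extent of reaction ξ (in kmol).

For E: n = n₀ − 2ξ → 1530 = 1780 − 2ξ, giving ξ = 125 kmol.
Outlet amounts (n = n₀ + ν ξ):
  E: 1780 − 2(125) = 1530
  D: 392 − 1(125) = 267
  F: 0 + 2(125) = 250

ξ = 125 kmol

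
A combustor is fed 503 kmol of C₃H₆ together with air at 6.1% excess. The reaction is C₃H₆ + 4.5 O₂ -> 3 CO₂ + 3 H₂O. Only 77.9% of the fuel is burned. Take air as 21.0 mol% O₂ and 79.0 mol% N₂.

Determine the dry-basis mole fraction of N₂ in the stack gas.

Stoichiometric O₂ = 4.5 × 503 = 2264 kmol; O₂ fed = 2264 × 1.061 = 2402 kmol.
N₂ fed = 2402 × 79/21 = 9034 kmol.
Fuel reacted = 0.779 × 503 → ξ = 391.8 kmol.
Outlet (n = n₀ + ν ξ):
  C₃H₆: 503 − 1(391.8) = 111.2
  O₂: 2402 − 4.5(391.8) = 638.3
  N₂: 9034 (inert)
  CO₂: 0 + 3(391.8) = 1176
  H₂O: 0 + 3(391.8) = 1176
Dry total = 10960 kmol; y_N₂ (dry) = 9034 / 10960 = 0.8244.

0.824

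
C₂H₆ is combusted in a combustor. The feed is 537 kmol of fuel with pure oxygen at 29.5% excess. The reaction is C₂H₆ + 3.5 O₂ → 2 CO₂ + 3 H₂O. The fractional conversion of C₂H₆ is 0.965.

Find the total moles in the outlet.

Stoichiometric O₂ = 3.5 × 537 = 1880 kmol; O₂ fed = 1880 × 1.295 = 2434 kmol.
Fuel reacted = 0.965 × 537 → ξ = 518.2 kmol.
Outlet (n = n₀ + ν ξ):
  C₂H₆: 537 − 1(518.2) = 18.8
  O₂: 2434 − 3.5(518.2) = 620.2
  CO₂: 0 + 2(518.2) = 1036
  H₂O: 0 + 3(518.2) = 1555
Total out = 18.8 + 620.2 + 1036 + 1555 = 3230 kmol.

3230 kmol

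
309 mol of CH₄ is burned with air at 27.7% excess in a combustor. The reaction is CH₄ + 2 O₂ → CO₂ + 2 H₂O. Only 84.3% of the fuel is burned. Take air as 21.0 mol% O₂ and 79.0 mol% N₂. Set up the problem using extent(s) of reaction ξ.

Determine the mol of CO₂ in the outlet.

260 mol

Stoichiometric O₂ = 2 × 309 = 618 mol; O₂ fed = 618 × 1.277 = 789.2 mol.
N₂ fed = 789.2 × 79/21 = 2969 mol.
Fuel reacted = 0.843 × 309 → ξ = 260.5 mol.
Outlet (n = n₀ + ν ξ):
  CH₄: 309 − 1(260.5) = 48.51
  O₂: 789.2 − 2(260.5) = 268.2
  N₂: 2969 (inert)
  CO₂: 0 + 1(260.5) = 260.5
  H₂O: 0 + 2(260.5) = 521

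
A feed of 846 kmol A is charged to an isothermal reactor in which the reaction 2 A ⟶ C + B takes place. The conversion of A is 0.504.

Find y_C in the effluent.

A reacted = 0.504 × 846 = 426.4 kmol; ν_A = −2, so ξ = 426.4/2 = 213.2 kmol.
Outlet amounts (n = n₀ + ν ξ):
  A: 846 − 2(213.2) = 419.6
  C: 0 + 1(213.2) = 213.2
  B: 0 + 1(213.2) = 213.2
Total out = 846 kmol; y_C = 213.2 / 846 = 0.252.

0.252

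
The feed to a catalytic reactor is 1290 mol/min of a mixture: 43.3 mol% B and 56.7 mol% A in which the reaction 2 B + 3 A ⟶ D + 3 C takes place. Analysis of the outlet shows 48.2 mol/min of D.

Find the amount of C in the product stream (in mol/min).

For D: n = n₀ + 1ξ → 48.2 = 0 + 1ξ, giving ξ = 48.2 mol/min.
Outlet amounts (n = n₀ + ν ξ):
  B: 558.6 − 2(48.2) = 462.2
  A: 731.4 − 3(48.2) = 586.8
  D: 0 + 1(48.2) = 48.2
  C: 0 + 3(48.2) = 144.6

145 mol/min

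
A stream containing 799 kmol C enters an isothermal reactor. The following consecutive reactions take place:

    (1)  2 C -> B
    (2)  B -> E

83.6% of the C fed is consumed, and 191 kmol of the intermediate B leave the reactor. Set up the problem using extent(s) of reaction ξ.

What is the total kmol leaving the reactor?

465 kmol

Conversion of C: C consumed = 2ξ₁ = 0.836 × 799 → ξ₁ = 334 kmol.
B balance: n_B = 0 + 1ξ₁ − 1ξ₂ = 191 → ξ₂ = (1·334 − 191)/1 = 143 kmol.
Outlet amounts (n = n₀ + Σ ν·ξ):
  C: 799 − 2(334) = 131
  B: 0 + 1(334) − 1(143) = 191
  E: 0 + 1(143) = 143
Total out = 131 + 191 + 143 = 465 kmol.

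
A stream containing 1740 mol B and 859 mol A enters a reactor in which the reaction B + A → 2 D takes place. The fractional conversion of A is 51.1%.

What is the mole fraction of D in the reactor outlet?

0.338

A reacted = 0.511 × 859 = 438.9 mol; ν_A = −1, so ξ = 438.9/1 = 438.9 mol.
Outlet amounts (n = n₀ + ν ξ):
  B: 1740 − 1(438.9) = 1301
  A: 859 − 1(438.9) = 420.1
  D: 0 + 2(438.9) = 877.9
Total out = 2599 mol; y_D = 877.9 / 2599 = 0.3378.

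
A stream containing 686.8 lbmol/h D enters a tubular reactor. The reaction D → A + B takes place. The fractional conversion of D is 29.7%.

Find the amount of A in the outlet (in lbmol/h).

D reacted = 0.297 × 686.8 = 204 lbmol/h; ν_D = −1, so ξ = 204/1 = 204 lbmol/h.
Outlet amounts (n = n₀ + ν ξ):
  D: 686.8 − 1(204) = 482.8
  A: 0 + 1(204) = 204
  B: 0 + 1(204) = 204

204 lbmol/h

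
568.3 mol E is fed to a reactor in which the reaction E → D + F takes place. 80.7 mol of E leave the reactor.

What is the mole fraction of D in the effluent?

For E: n = n₀ − 1ξ → 80.7 = 568.3 − 1ξ, giving ξ = 487.6 mol.
Outlet amounts (n = n₀ + ν ξ):
  E: 568.3 − 1(487.6) = 80.7
  D: 0 + 1(487.6) = 487.6
  F: 0 + 1(487.6) = 487.6
Total out = 1056 mol; y_D = 487.6 / 1056 = 0.4618.

0.462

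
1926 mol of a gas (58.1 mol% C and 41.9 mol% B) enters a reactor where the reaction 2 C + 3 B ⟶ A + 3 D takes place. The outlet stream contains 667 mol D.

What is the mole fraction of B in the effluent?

For D: n = n₀ + 3ξ → 667 = 0 + 3ξ, giving ξ = 222.3 mol.
Outlet amounts (n = n₀ + ν ξ):
  C: 1119 − 2(222.3) = 674.3
  B: 807 − 3(222.3) = 140
  A: 0 + 1(222.3) = 222.3
  D: 0 + 3(222.3) = 667
Total out = 1704 mol; y_B = 140 / 1704 = 0.08217.

0.0822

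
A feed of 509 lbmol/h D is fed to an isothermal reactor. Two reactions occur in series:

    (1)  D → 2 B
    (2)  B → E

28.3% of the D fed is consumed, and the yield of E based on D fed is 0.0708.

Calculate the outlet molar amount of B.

Conversion of D: D consumed = 1ξ₁ = 0.283 × 509 → ξ₁ = 144 lbmol/h.
Yield of E: 1ξ₂ / 509 = 0.0708 → ξ₂ = 36.04 lbmol/h.
Outlet amounts (n = n₀ + Σ ν·ξ):
  D: 509 − 1(144) = 365
  B: 0 + 2(144) − 1(36.04) = 252.1
  E: 0 + 1(36.04) = 36.04

252 lbmol/h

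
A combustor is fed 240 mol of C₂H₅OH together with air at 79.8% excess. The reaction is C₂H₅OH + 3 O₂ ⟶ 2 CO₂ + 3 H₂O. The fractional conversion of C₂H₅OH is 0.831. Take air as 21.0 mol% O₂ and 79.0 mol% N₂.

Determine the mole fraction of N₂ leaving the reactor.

0.737

Stoichiometric O₂ = 3 × 240 = 720 mol; O₂ fed = 720 × 1.798 = 1295 mol.
N₂ fed = 1295 × 79/21 = 4870 mol.
Fuel reacted = 0.831 × 240 → ξ = 199.4 mol.
Outlet (n = n₀ + ν ξ):
  C₂H₅OH: 240 − 1(199.4) = 40.56
  O₂: 1295 − 3(199.4) = 696.2
  N₂: 4870 (inert)
  CO₂: 0 + 2(199.4) = 398.9
  H₂O: 0 + 3(199.4) = 598.3
Total out = 6604 mol; y_N₂ = 4870 / 6604 = 0.7374.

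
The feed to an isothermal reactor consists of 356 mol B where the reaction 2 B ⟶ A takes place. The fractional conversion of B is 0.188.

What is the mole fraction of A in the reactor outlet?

0.104

B reacted = 0.188 × 356 = 66.93 mol; ν_B = −2, so ξ = 66.93/2 = 33.46 mol.
Outlet amounts (n = n₀ + ν ξ):
  B: 356 − 2(33.46) = 289.1
  A: 0 + 1(33.46) = 33.46
Total out = 322.5 mol; y_A = 33.46 / 322.5 = 0.1038.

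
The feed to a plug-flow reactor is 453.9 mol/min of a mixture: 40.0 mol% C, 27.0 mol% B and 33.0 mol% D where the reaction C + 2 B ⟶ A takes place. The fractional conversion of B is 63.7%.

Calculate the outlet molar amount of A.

B reacted = 0.637 × 122.6 = 78.07 mol/min; ν_B = −2, so ξ = 78.07/2 = 39.03 mol/min.
Outlet amounts (n = n₀ + ν ξ):
  C: 181.6 − 1(39.03) = 142.5
  B: 122.6 − 2(39.03) = 44.49
  A: 0 + 1(39.03) = 39.03
  D: 149.8 (inert)

39 mol/min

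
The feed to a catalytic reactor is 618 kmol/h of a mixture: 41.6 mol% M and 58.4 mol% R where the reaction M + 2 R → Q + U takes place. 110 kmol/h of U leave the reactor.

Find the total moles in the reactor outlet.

508 kmol/h

For U: n = n₀ + 1ξ → 110 = 0 + 1ξ, giving ξ = 110 kmol/h.
Outlet amounts (n = n₀ + ν ξ):
  M: 257.1 − 1(110) = 147.1
  R: 360.9 − 2(110) = 140.9
  Q: 0 + 1(110) = 110
  U: 0 + 1(110) = 110
Total out = 147.1 + 140.9 + 110 + 110 = 508 kmol/h.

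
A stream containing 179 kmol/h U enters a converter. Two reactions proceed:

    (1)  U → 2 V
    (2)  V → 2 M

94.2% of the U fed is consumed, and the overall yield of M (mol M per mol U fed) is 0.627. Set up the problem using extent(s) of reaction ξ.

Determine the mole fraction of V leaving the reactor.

Conversion of U: U consumed = 1ξ₁ = 0.942 × 179 → ξ₁ = 168.6 kmol/h.
Yield of M: 2ξ₂ / 179 = 0.627 → ξ₂ = 56.12 kmol/h.
Outlet amounts (n = n₀ + Σ ν·ξ):
  U: 179 − 1(168.6) = 10.38
  V: 0 + 2(168.6) − 1(56.12) = 281.1
  M: 0 + 2(56.12) = 112.2
Total out = 403.7 kmol/h; y_V = 281.1 / 403.7 = 0.6963.

0.696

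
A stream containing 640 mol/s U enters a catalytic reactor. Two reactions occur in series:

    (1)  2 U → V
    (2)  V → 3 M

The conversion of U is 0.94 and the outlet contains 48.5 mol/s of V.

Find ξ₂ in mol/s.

ξ₂ = 252 mol/s

Conversion of U: U consumed = 2ξ₁ = 0.94 × 640 → ξ₁ = 300.8 mol/s.
V balance: n_V = 0 + 1ξ₁ − 1ξ₂ = 48.5 → ξ₂ = (1·300.8 − 48.5)/1 = 252.3 mol/s.
Outlet amounts (n = n₀ + Σ ν·ξ):
  U: 640 − 2(300.8) = 38.4
  V: 0 + 1(300.8) − 1(252.3) = 48.5
  M: 0 + 3(252.3) = 756.9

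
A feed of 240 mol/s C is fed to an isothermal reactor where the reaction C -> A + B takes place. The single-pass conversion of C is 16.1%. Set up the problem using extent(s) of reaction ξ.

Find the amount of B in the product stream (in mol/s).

C reacted = 0.161 × 240 = 38.64 mol/s; ν_C = −1, so ξ = 38.64/1 = 38.64 mol/s.
Outlet amounts (n = n₀ + ν ξ):
  C: 240 − 1(38.64) = 201.4
  A: 0 + 1(38.64) = 38.64
  B: 0 + 1(38.64) = 38.64

38.6 mol/s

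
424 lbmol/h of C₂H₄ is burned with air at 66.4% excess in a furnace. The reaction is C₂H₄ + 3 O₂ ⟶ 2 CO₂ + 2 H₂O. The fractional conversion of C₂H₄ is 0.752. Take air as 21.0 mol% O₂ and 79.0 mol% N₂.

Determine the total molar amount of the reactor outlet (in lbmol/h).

10500 lbmol/h

Stoichiometric O₂ = 3 × 424 = 1272 lbmol/h; O₂ fed = 1272 × 1.664 = 2117 lbmol/h.
N₂ fed = 2117 × 79/21 = 7962 lbmol/h.
Fuel reacted = 0.752 × 424 → ξ = 318.8 lbmol/h.
Outlet (n = n₀ + ν ξ):
  C₂H₄: 424 − 1(318.8) = 105.2
  O₂: 2117 − 3(318.8) = 1160
  N₂: 7962 (inert)
  CO₂: 0 + 2(318.8) = 637.7
  H₂O: 0 + 2(318.8) = 637.7
Total out = 105.2 + 1160 + 7962 + 637.7 + 637.7 = 10500 lbmol/h.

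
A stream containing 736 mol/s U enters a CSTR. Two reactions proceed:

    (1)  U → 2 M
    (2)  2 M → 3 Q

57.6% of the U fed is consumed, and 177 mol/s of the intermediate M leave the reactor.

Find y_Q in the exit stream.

0.673

Conversion of U: U consumed = 1ξ₁ = 0.576 × 736 → ξ₁ = 423.9 mol/s.
M balance: n_M = 0 + 2ξ₁ − 2ξ₂ = 177 → ξ₂ = (2·423.9 − 177)/2 = 335.4 mol/s.
Outlet amounts (n = n₀ + Σ ν·ξ):
  U: 736 − 1(423.9) = 312.1
  M: 0 + 2(423.9) − 2(335.4) = 177
  Q: 0 + 3(335.4) = 1006
Total out = 1495 mol/s; y_Q = 1006 / 1495 = 0.6729.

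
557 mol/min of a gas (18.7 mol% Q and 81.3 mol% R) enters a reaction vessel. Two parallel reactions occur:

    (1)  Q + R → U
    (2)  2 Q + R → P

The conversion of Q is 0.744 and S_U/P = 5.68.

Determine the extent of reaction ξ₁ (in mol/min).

ξ₁ = 57.3 mol/min

Conversion of Q: Q consumed = 0.744 × 104.2 = 77.49 mol/min = 1ξ₁ + 2ξ₂.
Selectivity: 1ξ₁ / (1ξ₂) = 5.68 → ξ₁ = 5.68 ξ₂.
Substitute: (1·5.68 + 2) ξ₂ = 77.49 → ξ₂ = 10.09 mol/min, ξ₁ = 57.31 mol/min.
Outlet amounts (n = n₀ + Σ ν·ξ):
  Q: 104.2 − 1(57.31) − 2(10.09) = 26.66
  R: 452.8 − 1(57.31) − 1(10.09) = 385.4
  U: 0 + 1(57.31) = 57.31
  P: 0 + 1(10.09) = 10.09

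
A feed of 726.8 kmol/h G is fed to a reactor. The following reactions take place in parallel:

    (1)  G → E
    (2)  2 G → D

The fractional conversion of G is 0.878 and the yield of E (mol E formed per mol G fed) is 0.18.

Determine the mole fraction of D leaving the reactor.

Yield of E: 1ξ₁ / 726.8 = 0.18 → ξ₁ = 130.8 kmol/h.
Conversion of G: 1ξ₁ + 2ξ₂ = 0.878 × 726.8 = 638.1 → ξ₂ = 253.7 kmol/h.
Outlet amounts (n = n₀ + Σ ν·ξ):
  G: 726.8 − 1(130.8) − 2(253.7) = 88.67
  E: 0 + 1(130.8) = 130.8
  D: 0 + 1(253.7) = 253.7
Total out = 473.1 kmol/h; y_D = 253.7 / 473.1 = 0.5361.

0.536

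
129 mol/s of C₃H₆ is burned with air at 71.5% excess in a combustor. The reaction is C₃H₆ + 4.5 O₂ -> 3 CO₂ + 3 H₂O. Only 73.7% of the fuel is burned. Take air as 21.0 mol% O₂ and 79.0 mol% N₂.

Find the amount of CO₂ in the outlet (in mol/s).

Stoichiometric O₂ = 4.5 × 129 = 580.5 mol/s; O₂ fed = 580.5 × 1.715 = 995.6 mol/s.
N₂ fed = 995.6 × 79/21 = 3745 mol/s.
Fuel reacted = 0.737 × 129 → ξ = 95.07 mol/s.
Outlet (n = n₀ + ν ξ):
  C₃H₆: 129 − 1(95.07) = 33.93
  O₂: 995.6 − 4.5(95.07) = 567.7
  N₂: 3745 (inert)
  CO₂: 0 + 3(95.07) = 285.2
  H₂O: 0 + 3(95.07) = 285.2

285 mol/s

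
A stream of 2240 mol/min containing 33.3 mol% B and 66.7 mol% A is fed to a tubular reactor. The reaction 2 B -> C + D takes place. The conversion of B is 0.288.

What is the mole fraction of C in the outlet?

B reacted = 0.288 × 745.9 = 214.8 mol/min; ν_B = −2, so ξ = 214.8/2 = 107.4 mol/min.
Outlet amounts (n = n₀ + ν ξ):
  B: 745.9 − 2(107.4) = 531.1
  C: 0 + 1(107.4) = 107.4
  D: 0 + 1(107.4) = 107.4
  A: 1494 (inert)
Total out = 2240 mol/min; y_C = 107.4 / 2240 = 0.04795.

0.048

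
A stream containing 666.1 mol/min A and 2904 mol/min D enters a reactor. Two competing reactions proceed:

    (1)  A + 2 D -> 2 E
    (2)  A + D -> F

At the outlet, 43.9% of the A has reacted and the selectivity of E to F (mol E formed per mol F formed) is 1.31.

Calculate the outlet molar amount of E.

Conversion of A: A consumed = 0.439 × 666.1 = 292.4 mol/min = 1ξ₁ + 1ξ₂.
Selectivity: 2ξ₁ / (1ξ₂) = 1.31 → ξ₁ = 0.655 ξ₂.
Substitute: (1·0.655 + 1) ξ₂ = 292.4 → ξ₂ = 176.7 mol/min, ξ₁ = 115.7 mol/min.
Outlet amounts (n = n₀ + Σ ν·ξ):
  A: 666.1 − 1(115.7) − 1(176.7) = 373.7
  D: 2904 − 2(115.7) − 1(176.7) = 2496
  E: 0 + 2(115.7) = 231.5
  F: 0 + 1(176.7) = 176.7

231 mol/min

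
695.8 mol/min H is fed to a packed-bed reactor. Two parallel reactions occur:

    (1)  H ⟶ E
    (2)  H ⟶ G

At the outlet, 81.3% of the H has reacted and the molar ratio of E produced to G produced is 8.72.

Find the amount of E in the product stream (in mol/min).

Conversion of H: H consumed = 0.813 × 695.8 = 565.7 mol/min = 1ξ₁ + 1ξ₂.
Selectivity: 1ξ₁ / (1ξ₂) = 8.72 → ξ₁ = 8.72 ξ₂.
Substitute: (1·8.72 + 1) ξ₂ = 565.7 → ξ₂ = 58.2 mol/min, ξ₁ = 507.5 mol/min.
Outlet amounts (n = n₀ + Σ ν·ξ):
  H: 695.8 − 1(507.5) − 1(58.2) = 130.1
  E: 0 + 1(507.5) = 507.5
  G: 0 + 1(58.2) = 58.2

507 mol/min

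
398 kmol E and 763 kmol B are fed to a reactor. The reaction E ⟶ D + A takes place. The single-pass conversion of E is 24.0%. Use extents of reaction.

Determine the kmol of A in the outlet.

E reacted = 0.24 × 398 = 95.52 kmol; ν_E = −1, so ξ = 95.52/1 = 95.52 kmol.
Outlet amounts (n = n₀ + ν ξ):
  E: 398 − 1(95.52) = 302.5
  D: 0 + 1(95.52) = 95.52
  A: 0 + 1(95.52) = 95.52
  B: 763 (inert)

95.5 kmol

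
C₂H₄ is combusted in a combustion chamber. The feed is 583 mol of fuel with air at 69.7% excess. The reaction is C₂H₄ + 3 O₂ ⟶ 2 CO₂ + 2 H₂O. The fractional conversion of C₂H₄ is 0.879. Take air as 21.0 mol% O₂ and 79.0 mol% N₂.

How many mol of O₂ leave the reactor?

1430 mol

Stoichiometric O₂ = 3 × 583 = 1749 mol; O₂ fed = 1749 × 1.697 = 2968 mol.
N₂ fed = 2968 × 79/21 = 11170 mol.
Fuel reacted = 0.879 × 583 → ξ = 512.5 mol.
Outlet (n = n₀ + ν ξ):
  C₂H₄: 583 − 1(512.5) = 70.54
  O₂: 2968 − 3(512.5) = 1431
  N₂: 11170 (inert)
  CO₂: 0 + 2(512.5) = 1025
  H₂O: 0 + 2(512.5) = 1025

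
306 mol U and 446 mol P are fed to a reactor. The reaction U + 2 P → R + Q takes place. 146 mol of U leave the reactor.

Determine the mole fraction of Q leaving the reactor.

For U: n = n₀ − 1ξ → 146 = 306 − 1ξ, giving ξ = 160 mol.
Outlet amounts (n = n₀ + ν ξ):
  U: 306 − 1(160) = 146
  P: 446 − 2(160) = 126
  R: 0 + 1(160) = 160
  Q: 0 + 1(160) = 160
Total out = 592 mol; y_Q = 160 / 592 = 0.2703.

0.27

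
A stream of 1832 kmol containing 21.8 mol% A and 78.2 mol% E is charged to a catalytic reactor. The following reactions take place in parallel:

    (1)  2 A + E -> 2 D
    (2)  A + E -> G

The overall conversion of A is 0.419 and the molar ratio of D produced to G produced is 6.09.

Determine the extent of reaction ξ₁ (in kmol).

Conversion of A: A consumed = 0.419 × 399.4 = 167.3 kmol = 2ξ₁ + 1ξ₂.
Selectivity: 2ξ₁ / (1ξ₂) = 6.09 → ξ₁ = 3.045 ξ₂.
Substitute: (2·3.045 + 1) ξ₂ = 167.3 → ξ₂ = 23.6 kmol, ξ₁ = 71.87 kmol.
Outlet amounts (n = n₀ + Σ ν·ξ):
  A: 399.4 − 2(71.87) − 1(23.6) = 232
  E: 1433 − 1(71.87) − 1(23.6) = 1337
  D: 0 + 2(71.87) = 143.7
  G: 0 + 1(23.6) = 23.6

ξ₁ = 71.9 kmol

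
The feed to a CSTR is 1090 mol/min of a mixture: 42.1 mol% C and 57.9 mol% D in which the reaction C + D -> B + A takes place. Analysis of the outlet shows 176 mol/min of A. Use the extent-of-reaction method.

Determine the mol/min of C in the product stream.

283 mol/min

For A: n = n₀ + 1ξ → 176 = 0 + 1ξ, giving ξ = 176 mol/min.
Outlet amounts (n = n₀ + ν ξ):
  C: 458.9 − 1(176) = 282.9
  D: 631.1 − 1(176) = 455.1
  B: 0 + 1(176) = 176
  A: 0 + 1(176) = 176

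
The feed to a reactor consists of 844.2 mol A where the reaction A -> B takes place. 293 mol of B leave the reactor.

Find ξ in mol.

ξ = 293 mol

For B: n = n₀ + 1ξ → 293 = 0 + 1ξ, giving ξ = 293 mol.
Outlet amounts (n = n₀ + ν ξ):
  A: 844.2 − 1(293) = 551.2
  B: 0 + 1(293) = 293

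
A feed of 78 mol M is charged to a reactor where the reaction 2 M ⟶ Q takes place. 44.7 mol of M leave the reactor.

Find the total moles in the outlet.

For M: n = n₀ − 2ξ → 44.7 = 78 − 2ξ, giving ξ = 16.65 mol.
Outlet amounts (n = n₀ + ν ξ):
  M: 78 − 2(16.65) = 44.7
  Q: 0 + 1(16.65) = 16.65
Total out = 44.7 + 16.65 = 61.35 mol.

61.4 mol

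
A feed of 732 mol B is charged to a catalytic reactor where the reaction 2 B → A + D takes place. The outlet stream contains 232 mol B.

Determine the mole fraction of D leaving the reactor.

0.342

For B: n = n₀ − 2ξ → 232 = 732 − 2ξ, giving ξ = 250 mol.
Outlet amounts (n = n₀ + ν ξ):
  B: 732 − 2(250) = 232
  A: 0 + 1(250) = 250
  D: 0 + 1(250) = 250
Total out = 732 mol; y_D = 250 / 732 = 0.3415.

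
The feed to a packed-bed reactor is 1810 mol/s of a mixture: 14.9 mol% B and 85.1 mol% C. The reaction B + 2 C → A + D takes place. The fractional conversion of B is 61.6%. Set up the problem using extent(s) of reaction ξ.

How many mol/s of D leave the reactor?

166 mol/s

B reacted = 0.616 × 269.7 = 166.1 mol/s; ν_B = −1, so ξ = 166.1/1 = 166.1 mol/s.
Outlet amounts (n = n₀ + ν ξ):
  B: 269.7 − 1(166.1) = 103.6
  C: 1540 − 2(166.1) = 1208
  A: 0 + 1(166.1) = 166.1
  D: 0 + 1(166.1) = 166.1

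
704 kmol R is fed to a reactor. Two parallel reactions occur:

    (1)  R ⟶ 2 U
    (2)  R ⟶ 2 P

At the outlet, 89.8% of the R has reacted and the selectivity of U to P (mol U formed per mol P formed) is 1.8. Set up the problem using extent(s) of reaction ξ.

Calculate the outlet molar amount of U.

Conversion of R: R consumed = 0.898 × 704 = 632.2 kmol = 1ξ₁ + 1ξ₂.
Selectivity: 2ξ₁ / (2ξ₂) = 1.8 → ξ₁ = 1.8 ξ₂.
Substitute: (1·1.8 + 1) ξ₂ = 632.2 → ξ₂ = 225.8 kmol, ξ₁ = 406.4 kmol.
Outlet amounts (n = n₀ + Σ ν·ξ):
  R: 704 − 1(406.4) − 1(225.8) = 71.81
  U: 0 + 2(406.4) = 812.8
  P: 0 + 2(225.8) = 451.6

813 kmol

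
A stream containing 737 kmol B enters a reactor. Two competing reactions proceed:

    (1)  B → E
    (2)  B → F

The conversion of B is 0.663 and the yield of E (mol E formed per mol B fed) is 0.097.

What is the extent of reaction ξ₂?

Yield of E: 1ξ₁ / 737 = 0.097 → ξ₁ = 71.49 kmol.
Conversion of B: 1ξ₁ + 1ξ₂ = 0.663 × 737 = 488.6 → ξ₂ = 417.1 kmol.
Outlet amounts (n = n₀ + Σ ν·ξ):
  B: 737 − 1(71.49) − 1(417.1) = 248.4
  E: 0 + 1(71.49) = 71.49
  F: 0 + 1(417.1) = 417.1

ξ₂ = 417 kmol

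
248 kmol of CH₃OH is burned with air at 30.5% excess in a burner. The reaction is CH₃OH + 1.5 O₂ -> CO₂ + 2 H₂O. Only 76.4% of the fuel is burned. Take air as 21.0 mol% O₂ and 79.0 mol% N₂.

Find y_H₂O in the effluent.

0.143

Stoichiometric O₂ = 1.5 × 248 = 372 kmol; O₂ fed = 372 × 1.305 = 485.5 kmol.
N₂ fed = 485.5 × 79/21 = 1826 kmol.
Fuel reacted = 0.764 × 248 → ξ = 189.5 kmol.
Outlet (n = n₀ + ν ξ):
  CH₃OH: 248 − 1(189.5) = 58.53
  O₂: 485.5 − 1.5(189.5) = 201.3
  N₂: 1826 (inert)
  CO₂: 0 + 1(189.5) = 189.5
  H₂O: 0 + 2(189.5) = 378.9
Total out = 2654 kmol; y_H₂O = 378.9 / 2654 = 0.1428.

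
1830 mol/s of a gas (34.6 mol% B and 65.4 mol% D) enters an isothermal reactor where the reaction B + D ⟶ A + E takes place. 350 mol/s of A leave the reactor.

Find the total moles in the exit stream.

1830 mol/s

For A: n = n₀ + 1ξ → 350 = 0 + 1ξ, giving ξ = 350 mol/s.
Outlet amounts (n = n₀ + ν ξ):
  B: 633.2 − 1(350) = 283.2
  D: 1197 − 1(350) = 846.8
  A: 0 + 1(350) = 350
  E: 0 + 1(350) = 350
Total out = 283.2 + 846.8 + 350 + 350 = 1830 mol/s.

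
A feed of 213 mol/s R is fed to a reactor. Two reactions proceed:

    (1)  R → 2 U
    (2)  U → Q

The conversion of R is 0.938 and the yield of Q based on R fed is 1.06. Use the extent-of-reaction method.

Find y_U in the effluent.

Conversion of R: R consumed = 1ξ₁ = 0.938 × 213 → ξ₁ = 199.8 mol/s.
Yield of Q: 1ξ₂ / 213 = 1.06 → ξ₂ = 225.8 mol/s.
Outlet amounts (n = n₀ + Σ ν·ξ):
  R: 213 − 1(199.8) = 13.21
  U: 0 + 2(199.8) − 1(225.8) = 173.8
  Q: 0 + 1(225.8) = 225.8
Total out = 412.8 mol/s; y_U = 173.8 / 412.8 = 0.4211.

0.421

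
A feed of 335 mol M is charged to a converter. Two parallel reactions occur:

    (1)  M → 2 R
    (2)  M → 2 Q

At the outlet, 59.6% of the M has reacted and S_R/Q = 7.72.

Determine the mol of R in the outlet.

354 mol

Conversion of M: M consumed = 0.596 × 335 = 199.7 mol = 1ξ₁ + 1ξ₂.
Selectivity: 2ξ₁ / (2ξ₂) = 7.72 → ξ₁ = 7.72 ξ₂.
Substitute: (1·7.72 + 1) ξ₂ = 199.7 → ξ₂ = 22.9 mol, ξ₁ = 176.8 mol.
Outlet amounts (n = n₀ + Σ ν·ξ):
  M: 335 − 1(176.8) − 1(22.9) = 135.3
  R: 0 + 2(176.8) = 353.5
  Q: 0 + 2(22.9) = 45.79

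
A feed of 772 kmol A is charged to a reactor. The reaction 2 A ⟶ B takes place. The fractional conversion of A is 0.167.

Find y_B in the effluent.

A reacted = 0.167 × 772 = 128.9 kmol; ν_A = −2, so ξ = 128.9/2 = 64.46 kmol.
Outlet amounts (n = n₀ + ν ξ):
  A: 772 − 2(64.46) = 643.1
  B: 0 + 1(64.46) = 64.46
Total out = 707.5 kmol; y_B = 64.46 / 707.5 = 0.09111.

0.0911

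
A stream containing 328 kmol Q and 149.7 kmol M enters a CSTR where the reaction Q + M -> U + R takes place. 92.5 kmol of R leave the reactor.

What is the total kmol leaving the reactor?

For R: n = n₀ + 1ξ → 92.5 = 0 + 1ξ, giving ξ = 92.5 kmol.
Outlet amounts (n = n₀ + ν ξ):
  Q: 328 − 1(92.5) = 235.5
  M: 149.7 − 1(92.5) = 57.2
  U: 0 + 1(92.5) = 92.5
  R: 0 + 1(92.5) = 92.5
Total out = 235.5 + 57.2 + 92.5 + 92.5 = 477.7 kmol.

478 kmol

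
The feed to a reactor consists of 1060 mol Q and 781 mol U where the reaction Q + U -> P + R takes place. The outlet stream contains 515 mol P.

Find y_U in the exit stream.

For P: n = n₀ + 1ξ → 515 = 0 + 1ξ, giving ξ = 515 mol.
Outlet amounts (n = n₀ + ν ξ):
  Q: 1060 − 1(515) = 545
  U: 781 − 1(515) = 266
  P: 0 + 1(515) = 515
  R: 0 + 1(515) = 515
Total out = 1841 mol; y_U = 266 / 1841 = 0.1445.

0.144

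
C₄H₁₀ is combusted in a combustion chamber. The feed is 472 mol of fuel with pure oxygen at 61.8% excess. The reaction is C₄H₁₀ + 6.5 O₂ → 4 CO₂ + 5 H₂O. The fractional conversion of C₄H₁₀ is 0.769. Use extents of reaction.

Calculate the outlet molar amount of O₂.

2600 mol

Stoichiometric O₂ = 6.5 × 472 = 3068 mol; O₂ fed = 3068 × 1.618 = 4964 mol.
Fuel reacted = 0.769 × 472 → ξ = 363 mol.
Outlet (n = n₀ + ν ξ):
  C₄H₁₀: 472 − 1(363) = 109
  O₂: 4964 − 6.5(363) = 2605
  CO₂: 0 + 4(363) = 1452
  H₂O: 0 + 5(363) = 1815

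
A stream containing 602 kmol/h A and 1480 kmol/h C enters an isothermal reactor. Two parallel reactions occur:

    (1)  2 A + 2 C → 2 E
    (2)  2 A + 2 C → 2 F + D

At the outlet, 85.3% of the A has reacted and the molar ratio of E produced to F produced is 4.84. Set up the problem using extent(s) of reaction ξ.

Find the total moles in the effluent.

Conversion of A: A consumed = 0.853 × 602 = 513.5 kmol/h = 2ξ₁ + 2ξ₂.
Selectivity: 2ξ₁ / (2ξ₂) = 4.84 → ξ₁ = 4.84 ξ₂.
Substitute: (2·4.84 + 2) ξ₂ = 513.5 → ξ₂ = 43.96 kmol/h, ξ₁ = 212.8 kmol/h.
Outlet amounts (n = n₀ + Σ ν·ξ):
  A: 602 − 2(212.8) − 2(43.96) = 88.49
  C: 1480 − 2(212.8) − 2(43.96) = 966.5
  E: 0 + 2(212.8) = 425.6
  F: 0 + 2(43.96) = 87.93
  D: 0 + 1(43.96) = 43.96
Total out = 88.49 + 966.5 + 425.6 + 87.93 + 43.96 = 1612 kmol/h.

1610 kmol/h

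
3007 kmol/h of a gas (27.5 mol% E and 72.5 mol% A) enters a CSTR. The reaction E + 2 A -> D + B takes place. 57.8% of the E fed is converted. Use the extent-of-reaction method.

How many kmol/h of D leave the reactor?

478 kmol/h

E reacted = 0.578 × 826.9 = 478 kmol/h; ν_E = −1, so ξ = 478/1 = 478 kmol/h.
Outlet amounts (n = n₀ + ν ξ):
  E: 826.9 − 1(478) = 349
  A: 2180 − 2(478) = 1224
  D: 0 + 1(478) = 478
  B: 0 + 1(478) = 478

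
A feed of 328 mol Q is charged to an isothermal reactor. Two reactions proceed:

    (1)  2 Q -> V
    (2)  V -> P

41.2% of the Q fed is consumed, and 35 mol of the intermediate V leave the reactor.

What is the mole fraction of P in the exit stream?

Conversion of Q: Q consumed = 2ξ₁ = 0.412 × 328 → ξ₁ = 67.57 mol.
V balance: n_V = 0 + 1ξ₁ − 1ξ₂ = 35 → ξ₂ = (1·67.57 − 35)/1 = 32.57 mol.
Outlet amounts (n = n₀ + Σ ν·ξ):
  Q: 328 − 2(67.57) = 192.9
  V: 0 + 1(67.57) − 1(32.57) = 35
  P: 0 + 1(32.57) = 32.57
Total out = 260.4 mol; y_P = 32.57 / 260.4 = 0.1251.

0.125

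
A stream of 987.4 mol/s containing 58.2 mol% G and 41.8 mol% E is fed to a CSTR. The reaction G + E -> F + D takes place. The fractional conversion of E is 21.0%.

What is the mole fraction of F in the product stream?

E reacted = 0.21 × 412.7 = 86.67 mol/s; ν_E = −1, so ξ = 86.67/1 = 86.67 mol/s.
Outlet amounts (n = n₀ + ν ξ):
  G: 574.7 − 1(86.67) = 488
  E: 412.7 − 1(86.67) = 326.1
  F: 0 + 1(86.67) = 86.67
  D: 0 + 1(86.67) = 86.67
Total out = 987.4 mol/s; y_F = 86.67 / 987.4 = 0.08778.

0.0878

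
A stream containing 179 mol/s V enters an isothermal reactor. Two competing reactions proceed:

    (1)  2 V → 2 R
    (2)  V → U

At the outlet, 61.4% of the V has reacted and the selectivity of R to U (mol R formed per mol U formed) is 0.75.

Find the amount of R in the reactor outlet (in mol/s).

47.1 mol/s

Conversion of V: V consumed = 0.614 × 179 = 109.9 mol/s = 2ξ₁ + 1ξ₂.
Selectivity: 2ξ₁ / (1ξ₂) = 0.75 → ξ₁ = 0.375 ξ₂.
Substitute: (2·0.375 + 1) ξ₂ = 109.9 → ξ₂ = 62.8 mol/s, ξ₁ = 23.55 mol/s.
Outlet amounts (n = n₀ + Σ ν·ξ):
  V: 179 − 2(23.55) − 1(62.8) = 69.09
  R: 0 + 2(23.55) = 47.1
  U: 0 + 1(62.8) = 62.8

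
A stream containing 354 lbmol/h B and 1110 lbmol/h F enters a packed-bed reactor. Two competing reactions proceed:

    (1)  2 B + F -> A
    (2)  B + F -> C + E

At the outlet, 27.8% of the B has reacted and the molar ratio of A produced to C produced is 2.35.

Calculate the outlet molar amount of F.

1050 lbmol/h

Conversion of B: B consumed = 0.278 × 354 = 98.41 lbmol/h = 2ξ₁ + 1ξ₂.
Selectivity: 1ξ₁ / (1ξ₂) = 2.35 → ξ₁ = 2.35 ξ₂.
Substitute: (2·2.35 + 1) ξ₂ = 98.41 → ξ₂ = 17.27 lbmol/h, ξ₁ = 40.57 lbmol/h.
Outlet amounts (n = n₀ + Σ ν·ξ):
  B: 354 − 2(40.57) − 1(17.27) = 255.6
  F: 1110 − 1(40.57) − 1(17.27) = 1052
  A: 0 + 1(40.57) = 40.57
  C: 0 + 1(17.27) = 17.27
  E: 0 + 1(17.27) = 17.27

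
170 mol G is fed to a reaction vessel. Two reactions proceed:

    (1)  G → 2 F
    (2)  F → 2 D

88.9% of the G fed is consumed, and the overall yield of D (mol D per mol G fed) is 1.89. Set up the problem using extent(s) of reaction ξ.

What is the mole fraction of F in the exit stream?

Conversion of G: G consumed = 1ξ₁ = 0.889 × 170 → ξ₁ = 151.1 mol.
Yield of D: 2ξ₂ / 170 = 1.89 → ξ₂ = 160.7 mol.
Outlet amounts (n = n₀ + Σ ν·ξ):
  G: 170 − 1(151.1) = 18.87
  F: 0 + 2(151.1) − 1(160.7) = 141.6
  D: 0 + 2(160.7) = 321.3
Total out = 481.8 mol; y_F = 141.6 / 481.8 = 0.2939.

0.294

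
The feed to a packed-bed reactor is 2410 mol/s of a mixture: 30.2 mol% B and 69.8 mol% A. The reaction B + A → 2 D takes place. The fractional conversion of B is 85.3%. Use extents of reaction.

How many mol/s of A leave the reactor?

B reacted = 0.853 × 727.8 = 620.8 mol/s; ν_B = −1, so ξ = 620.8/1 = 620.8 mol/s.
Outlet amounts (n = n₀ + ν ξ):
  B: 727.8 − 1(620.8) = 107
  A: 1682 − 1(620.8) = 1061
  D: 0 + 2(620.8) = 1242

1060 mol/s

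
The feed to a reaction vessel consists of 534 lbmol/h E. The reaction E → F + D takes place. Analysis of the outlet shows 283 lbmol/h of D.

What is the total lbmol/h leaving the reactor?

817 lbmol/h

For D: n = n₀ + 1ξ → 283 = 0 + 1ξ, giving ξ = 283 lbmol/h.
Outlet amounts (n = n₀ + ν ξ):
  E: 534 − 1(283) = 251
  F: 0 + 1(283) = 283
  D: 0 + 1(283) = 283
Total out = 251 + 283 + 283 = 817 lbmol/h.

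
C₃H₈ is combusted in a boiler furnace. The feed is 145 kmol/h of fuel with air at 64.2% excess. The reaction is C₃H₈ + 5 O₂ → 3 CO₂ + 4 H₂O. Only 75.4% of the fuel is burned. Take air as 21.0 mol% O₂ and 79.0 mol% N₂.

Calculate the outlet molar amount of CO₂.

Stoichiometric O₂ = 5 × 145 = 725 kmol/h; O₂ fed = 725 × 1.642 = 1190 kmol/h.
N₂ fed = 1190 × 79/21 = 4478 kmol/h.
Fuel reacted = 0.754 × 145 → ξ = 109.3 kmol/h.
Outlet (n = n₀ + ν ξ):
  C₃H₈: 145 − 1(109.3) = 35.67
  O₂: 1190 − 5(109.3) = 643.8
  N₂: 4478 (inert)
  CO₂: 0 + 3(109.3) = 328
  H₂O: 0 + 4(109.3) = 437.3

328 kmol/h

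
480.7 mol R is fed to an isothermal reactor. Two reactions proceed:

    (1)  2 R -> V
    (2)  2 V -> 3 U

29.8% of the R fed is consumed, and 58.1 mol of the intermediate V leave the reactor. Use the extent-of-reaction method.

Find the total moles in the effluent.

Conversion of R: R consumed = 2ξ₁ = 0.298 × 480.7 → ξ₁ = 71.62 mol.
V balance: n_V = 0 + 1ξ₁ − 2ξ₂ = 58.1 → ξ₂ = (1·71.62 − 58.1)/2 = 6.762 mol.
Outlet amounts (n = n₀ + Σ ν·ξ):
  R: 480.7 − 2(71.62) = 337.5
  V: 0 + 1(71.62) − 2(6.762) = 58.1
  U: 0 + 3(6.762) = 20.29
Total out = 337.5 + 58.1 + 20.29 = 415.8 mol.

416 mol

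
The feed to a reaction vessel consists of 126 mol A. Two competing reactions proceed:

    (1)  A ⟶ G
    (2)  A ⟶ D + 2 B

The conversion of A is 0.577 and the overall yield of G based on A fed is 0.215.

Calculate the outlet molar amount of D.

45.6 mol

Yield of G: 1ξ₁ / 126 = 0.215 → ξ₁ = 27.09 mol.
Conversion of A: 1ξ₁ + 1ξ₂ = 0.577 × 126 = 72.7 → ξ₂ = 45.61 mol.
Outlet amounts (n = n₀ + Σ ν·ξ):
  A: 126 − 1(27.09) − 1(45.61) = 53.3
  G: 0 + 1(27.09) = 27.09
  D: 0 + 1(45.61) = 45.61
  B: 0 + 2(45.61) = 91.22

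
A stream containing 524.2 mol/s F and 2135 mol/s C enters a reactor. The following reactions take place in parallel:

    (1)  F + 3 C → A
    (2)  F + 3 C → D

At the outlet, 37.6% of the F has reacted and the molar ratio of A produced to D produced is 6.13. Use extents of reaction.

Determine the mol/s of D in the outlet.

27.6 mol/s

Conversion of F: F consumed = 0.376 × 524.2 = 197.1 mol/s = 1ξ₁ + 1ξ₂.
Selectivity: 1ξ₁ / (1ξ₂) = 6.13 → ξ₁ = 6.13 ξ₂.
Substitute: (1·6.13 + 1) ξ₂ = 197.1 → ξ₂ = 27.64 mol/s, ξ₁ = 169.5 mol/s.
Outlet amounts (n = n₀ + Σ ν·ξ):
  F: 524.2 − 1(169.5) − 1(27.64) = 327.1
  C: 2135 − 3(169.5) − 3(27.64) = 1544
  A: 0 + 1(169.5) = 169.5
  D: 0 + 1(27.64) = 27.64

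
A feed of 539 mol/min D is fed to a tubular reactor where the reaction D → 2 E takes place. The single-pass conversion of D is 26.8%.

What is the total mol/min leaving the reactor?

683 mol/min

D reacted = 0.268 × 539 = 144.5 mol/min; ν_D = −1, so ξ = 144.5/1 = 144.5 mol/min.
Outlet amounts (n = n₀ + ν ξ):
  D: 539 − 1(144.5) = 394.5
  E: 0 + 2(144.5) = 288.9
Total out = 394.5 + 288.9 = 683.5 mol/min.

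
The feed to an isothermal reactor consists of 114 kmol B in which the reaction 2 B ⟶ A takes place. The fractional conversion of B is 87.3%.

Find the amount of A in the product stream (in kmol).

B reacted = 0.873 × 114 = 99.52 kmol; ν_B = −2, so ξ = 99.52/2 = 49.76 kmol.
Outlet amounts (n = n₀ + ν ξ):
  B: 114 − 2(49.76) = 14.48
  A: 0 + 1(49.76) = 49.76

49.8 kmol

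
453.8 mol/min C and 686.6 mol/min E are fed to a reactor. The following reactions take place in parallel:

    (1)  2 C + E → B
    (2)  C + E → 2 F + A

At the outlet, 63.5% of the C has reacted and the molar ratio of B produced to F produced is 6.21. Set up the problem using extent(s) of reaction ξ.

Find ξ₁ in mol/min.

Conversion of C: C consumed = 0.635 × 453.8 = 288.2 mol/min = 2ξ₁ + 1ξ₂.
Selectivity: 1ξ₁ / (2ξ₂) = 6.21 → ξ₁ = 12.42 ξ₂.
Substitute: (2·12.42 + 1) ξ₂ = 288.2 → ξ₂ = 11.15 mol/min, ξ₁ = 138.5 mol/min.
Outlet amounts (n = n₀ + Σ ν·ξ):
  C: 453.8 − 2(138.5) − 1(11.15) = 165.6
  E: 686.6 − 1(138.5) − 1(11.15) = 536.9
  B: 0 + 1(138.5) = 138.5
  F: 0 + 2(11.15) = 22.3
  A: 0 + 1(11.15) = 11.15

ξ₁ = 139 mol/min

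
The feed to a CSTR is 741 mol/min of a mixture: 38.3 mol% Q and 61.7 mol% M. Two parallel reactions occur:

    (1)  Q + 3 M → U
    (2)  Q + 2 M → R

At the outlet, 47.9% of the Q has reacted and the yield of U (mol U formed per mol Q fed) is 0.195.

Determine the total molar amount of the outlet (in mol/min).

414 mol/min

Yield of U: 1ξ₁ / 283.8 = 0.195 → ξ₁ = 55.34 mol/min.
Conversion of Q: 1ξ₁ + 1ξ₂ = 0.479 × 283.8 = 135.9 → ξ₂ = 80.6 mol/min.
Outlet amounts (n = n₀ + Σ ν·ξ):
  Q: 283.8 − 1(55.34) − 1(80.6) = 147.9
  M: 457.2 − 3(55.34) − 2(80.6) = 130
  U: 0 + 1(55.34) = 55.34
  R: 0 + 1(80.6) = 80.6
Total out = 147.9 + 130 + 55.34 + 80.6 = 413.8 mol/min.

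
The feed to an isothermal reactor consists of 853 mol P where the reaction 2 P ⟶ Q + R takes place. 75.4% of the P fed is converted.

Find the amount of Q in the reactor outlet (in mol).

P reacted = 0.754 × 853 = 643.2 mol; ν_P = −2, so ξ = 643.2/2 = 321.6 mol.
Outlet amounts (n = n₀ + ν ξ):
  P: 853 − 2(321.6) = 209.8
  Q: 0 + 1(321.6) = 321.6
  R: 0 + 1(321.6) = 321.6

322 mol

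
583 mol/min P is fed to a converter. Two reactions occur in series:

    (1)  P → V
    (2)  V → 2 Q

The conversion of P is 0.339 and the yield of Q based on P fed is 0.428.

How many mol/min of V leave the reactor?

72.9 mol/min

Conversion of P: P consumed = 1ξ₁ = 0.339 × 583 → ξ₁ = 197.6 mol/min.
Yield of Q: 2ξ₂ / 583 = 0.428 → ξ₂ = 124.8 mol/min.
Outlet amounts (n = n₀ + Σ ν·ξ):
  P: 583 − 1(197.6) = 385.4
  V: 0 + 1(197.6) − 1(124.8) = 72.88
  Q: 0 + 2(124.8) = 249.5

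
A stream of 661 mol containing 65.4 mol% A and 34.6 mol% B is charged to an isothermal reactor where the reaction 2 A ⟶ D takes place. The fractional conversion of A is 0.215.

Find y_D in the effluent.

0.0756

A reacted = 0.215 × 432.3 = 92.94 mol; ν_A = −2, so ξ = 92.94/2 = 46.47 mol.
Outlet amounts (n = n₀ + ν ξ):
  A: 432.3 − 2(46.47) = 339.4
  D: 0 + 1(46.47) = 46.47
  B: 228.7 (inert)
Total out = 614.5 mol; y_D = 46.47 / 614.5 = 0.07562.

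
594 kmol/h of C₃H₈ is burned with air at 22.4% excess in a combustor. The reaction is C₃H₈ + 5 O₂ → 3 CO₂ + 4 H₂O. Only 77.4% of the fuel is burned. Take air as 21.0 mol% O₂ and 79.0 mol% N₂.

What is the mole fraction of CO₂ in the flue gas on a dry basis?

Stoichiometric O₂ = 5 × 594 = 2970 kmol/h; O₂ fed = 2970 × 1.224 = 3635 kmol/h.
N₂ fed = 3635 × 79/21 = 13680 kmol/h.
Fuel reacted = 0.774 × 594 → ξ = 459.8 kmol/h.
Outlet (n = n₀ + ν ξ):
  C₃H₈: 594 − 1(459.8) = 134.2
  O₂: 3635 − 5(459.8) = 1336
  N₂: 13680 (inert)
  CO₂: 0 + 3(459.8) = 1379
  H₂O: 0 + 4(459.8) = 1839
Dry total = 16530 kmol/h; y_CO₂ (dry) = 1379 / 16530 = 0.08346.

0.0835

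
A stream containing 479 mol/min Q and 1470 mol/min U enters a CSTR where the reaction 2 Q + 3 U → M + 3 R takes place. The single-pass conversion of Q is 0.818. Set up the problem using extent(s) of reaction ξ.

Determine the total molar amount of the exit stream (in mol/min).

Q reacted = 0.818 × 479 = 391.8 mol/min; ν_Q = −2, so ξ = 391.8/2 = 195.9 mol/min.
Outlet amounts (n = n₀ + ν ξ):
  Q: 479 − 2(195.9) = 87.18
  U: 1470 − 3(195.9) = 882.3
  M: 0 + 1(195.9) = 195.9
  R: 0 + 3(195.9) = 587.7
Total out = 87.18 + 882.3 + 195.9 + 587.7 = 1753 mol/min.

1750 mol/min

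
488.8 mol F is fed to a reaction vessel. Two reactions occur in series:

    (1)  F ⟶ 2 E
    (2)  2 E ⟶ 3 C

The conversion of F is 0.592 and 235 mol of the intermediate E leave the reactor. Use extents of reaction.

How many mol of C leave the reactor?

516 mol

Conversion of F: F consumed = 1ξ₁ = 0.592 × 488.8 → ξ₁ = 289.4 mol.
E balance: n_E = 0 + 2ξ₁ − 2ξ₂ = 235 → ξ₂ = (2·289.4 − 235)/2 = 171.9 mol.
Outlet amounts (n = n₀ + Σ ν·ξ):
  F: 488.8 − 1(289.4) = 199.4
  E: 0 + 2(289.4) − 2(171.9) = 235
  C: 0 + 3(171.9) = 515.6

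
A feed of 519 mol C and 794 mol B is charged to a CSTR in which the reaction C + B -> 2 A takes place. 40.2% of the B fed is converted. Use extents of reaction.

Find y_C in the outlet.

B reacted = 0.402 × 794 = 319.2 mol; ν_B = −1, so ξ = 319.2/1 = 319.2 mol.
Outlet amounts (n = n₀ + ν ξ):
  C: 519 − 1(319.2) = 199.8
  B: 794 − 1(319.2) = 474.8
  A: 0 + 2(319.2) = 638.4
Total out = 1313 mol; y_C = 199.8 / 1313 = 0.1522.

0.152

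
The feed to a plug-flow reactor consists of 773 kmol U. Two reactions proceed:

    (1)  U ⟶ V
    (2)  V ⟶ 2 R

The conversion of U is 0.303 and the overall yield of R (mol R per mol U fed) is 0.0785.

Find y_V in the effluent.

Conversion of U: U consumed = 1ξ₁ = 0.303 × 773 → ξ₁ = 234.2 kmol.
Yield of R: 2ξ₂ / 773 = 0.0785 → ξ₂ = 30.34 kmol.
Outlet amounts (n = n₀ + Σ ν·ξ):
  U: 773 − 1(234.2) = 538.8
  V: 0 + 1(234.2) − 1(30.34) = 203.9
  R: 0 + 2(30.34) = 60.68
Total out = 803.3 kmol; y_V = 203.9 / 803.3 = 0.2538.

0.254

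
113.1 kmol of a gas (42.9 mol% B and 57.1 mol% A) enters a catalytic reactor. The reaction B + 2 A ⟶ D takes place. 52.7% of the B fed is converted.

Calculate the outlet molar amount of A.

13.4 kmol

B reacted = 0.527 × 48.52 = 25.57 kmol; ν_B = −1, so ξ = 25.57/1 = 25.57 kmol.
Outlet amounts (n = n₀ + ν ξ):
  B: 48.52 − 1(25.57) = 22.95
  A: 64.58 − 2(25.57) = 13.44
  D: 0 + 1(25.57) = 25.57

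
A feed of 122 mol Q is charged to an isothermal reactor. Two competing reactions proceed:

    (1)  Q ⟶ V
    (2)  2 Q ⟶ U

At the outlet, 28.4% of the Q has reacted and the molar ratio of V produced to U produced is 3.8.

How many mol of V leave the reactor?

22.7 mol

Conversion of Q: Q consumed = 0.284 × 122 = 34.65 mol = 1ξ₁ + 2ξ₂.
Selectivity: 1ξ₁ / (1ξ₂) = 3.8 → ξ₁ = 3.8 ξ₂.
Substitute: (1·3.8 + 2) ξ₂ = 34.65 → ξ₂ = 5.974 mol, ξ₁ = 22.7 mol.
Outlet amounts (n = n₀ + Σ ν·ξ):
  Q: 122 − 1(22.7) − 2(5.974) = 87.35
  V: 0 + 1(22.7) = 22.7
  U: 0 + 1(5.974) = 5.974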